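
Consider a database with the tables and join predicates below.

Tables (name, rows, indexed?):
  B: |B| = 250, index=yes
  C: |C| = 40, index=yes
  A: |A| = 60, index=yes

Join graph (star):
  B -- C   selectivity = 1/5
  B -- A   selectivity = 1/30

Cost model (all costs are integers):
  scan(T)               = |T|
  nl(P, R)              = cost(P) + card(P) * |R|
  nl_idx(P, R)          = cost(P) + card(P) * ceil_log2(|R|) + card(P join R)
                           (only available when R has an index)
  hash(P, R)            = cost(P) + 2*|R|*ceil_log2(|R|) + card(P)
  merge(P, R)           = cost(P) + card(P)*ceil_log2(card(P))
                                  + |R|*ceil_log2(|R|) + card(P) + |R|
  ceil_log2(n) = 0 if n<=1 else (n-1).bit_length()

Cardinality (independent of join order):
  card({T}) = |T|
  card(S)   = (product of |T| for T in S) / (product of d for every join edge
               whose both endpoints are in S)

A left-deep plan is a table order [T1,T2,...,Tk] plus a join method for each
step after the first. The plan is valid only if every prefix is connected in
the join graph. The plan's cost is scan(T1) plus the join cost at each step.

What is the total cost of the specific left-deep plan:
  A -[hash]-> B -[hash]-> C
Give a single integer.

5100

step 1: scan A: cost=60, card=60
step 2: join B via hash
    card(P join B) = 60*250/(30) = 500
    cost = 60 + 2*250*8 + 60 = 4120
step 3: join C via hash
    card(P join C) = 500*40/(5) = 4000
    cost = 4120 + 2*40*6 + 500 = 5100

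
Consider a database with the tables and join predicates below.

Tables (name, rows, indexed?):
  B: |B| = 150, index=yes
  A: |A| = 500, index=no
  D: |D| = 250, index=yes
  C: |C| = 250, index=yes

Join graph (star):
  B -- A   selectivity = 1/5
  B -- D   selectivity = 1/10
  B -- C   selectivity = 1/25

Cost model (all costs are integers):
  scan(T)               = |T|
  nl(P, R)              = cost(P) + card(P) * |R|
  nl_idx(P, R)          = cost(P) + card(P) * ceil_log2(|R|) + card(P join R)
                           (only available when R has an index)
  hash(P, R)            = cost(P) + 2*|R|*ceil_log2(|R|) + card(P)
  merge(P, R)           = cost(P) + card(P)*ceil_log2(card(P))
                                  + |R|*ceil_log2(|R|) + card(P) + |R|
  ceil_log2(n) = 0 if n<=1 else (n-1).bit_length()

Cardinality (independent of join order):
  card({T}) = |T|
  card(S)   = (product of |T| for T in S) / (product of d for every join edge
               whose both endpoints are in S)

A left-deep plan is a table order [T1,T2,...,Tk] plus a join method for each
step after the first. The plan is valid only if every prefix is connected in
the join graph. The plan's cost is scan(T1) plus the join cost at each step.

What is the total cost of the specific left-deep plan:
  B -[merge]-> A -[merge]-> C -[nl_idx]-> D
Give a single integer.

step 1: scan B: cost=150, card=150
step 2: join A via merge
    card(P join A) = 150*500/(5) = 15000
    cost = 150 + 150*8 + 500*9 + 150 + 500 = 6500
step 3: join C via merge
    card(P join C) = 15000*250/(25) = 150000
    cost = 6500 + 15000*14 + 250*8 + 15000 + 250 = 233750
step 4: join D via nl_idx
    card(P join D) = 150000*250/(10) = 3750000
    cost = 233750 + 150000*8 + 3750000 = 5183750

5183750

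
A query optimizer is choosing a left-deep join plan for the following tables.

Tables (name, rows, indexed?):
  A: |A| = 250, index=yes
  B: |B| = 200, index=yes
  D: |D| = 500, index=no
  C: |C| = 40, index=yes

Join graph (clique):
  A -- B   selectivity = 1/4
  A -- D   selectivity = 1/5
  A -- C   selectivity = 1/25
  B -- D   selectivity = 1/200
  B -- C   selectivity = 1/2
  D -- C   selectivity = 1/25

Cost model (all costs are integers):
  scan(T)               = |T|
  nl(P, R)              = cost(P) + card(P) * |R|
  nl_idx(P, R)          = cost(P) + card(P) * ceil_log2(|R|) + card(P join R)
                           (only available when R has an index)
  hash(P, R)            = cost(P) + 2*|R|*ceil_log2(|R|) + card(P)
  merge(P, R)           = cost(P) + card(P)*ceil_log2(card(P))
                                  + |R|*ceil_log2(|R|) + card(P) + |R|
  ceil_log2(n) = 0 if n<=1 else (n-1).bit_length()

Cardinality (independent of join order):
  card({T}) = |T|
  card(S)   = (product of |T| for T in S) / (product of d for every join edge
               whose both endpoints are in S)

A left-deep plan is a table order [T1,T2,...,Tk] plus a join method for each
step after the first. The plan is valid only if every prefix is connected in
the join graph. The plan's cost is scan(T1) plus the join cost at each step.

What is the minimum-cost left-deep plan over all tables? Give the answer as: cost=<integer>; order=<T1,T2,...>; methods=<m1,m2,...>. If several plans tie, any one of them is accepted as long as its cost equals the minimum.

cost=8580; order=D,B,C,A; methods=hash,hash,nl_idx

Selinger DP (subsets sized 1..n):
  {A}: scan cost=250, card=250
  {B}: scan cost=200, card=200
  {D}: scan cost=500, card=500
  {C}: scan cost=40, card=40
  {AB}: card=12500; try (B,hash)→3700, (A,merge)→4250, (B,merge)→4300, (A,hash)→4400, (A,nl_idx)→14300, (B,nl_idx)→14750 …(+2); best=3700 via (B,hash)
  {AD}: card=25000; try (A,hash)→5000, (D,merge)→7500, (A,merge)→7750, (D,hash)→9500, (A,nl_idx)→29500, (D,nl)→125250 …(+1); best=5000 via (A,hash)
  {AC}: card=400; try (A,nl_idx)→760, (C,hash)→980, (C,nl_idx)→2150, (A,merge)→2570, (C,merge)→2780, (A,hash)→4080 …(+2); best=760 via (A,nl_idx)
  {BD}: card=500; try (B,hash)→4200, (B,nl_idx)→5000, (D,merge)→7000, (B,merge)→7300, (D,hash)→9400, (D,nl)→100200 …(+1); best=4200 via (B,hash)
  {BC}: card=4000; try (C,hash)→880, (B,merge)→2120, (C,merge)→2280, (B,hash)→3280, (B,nl_idx)→4360, (C,nl_idx)→5400 …(+2); best=880 via (C,hash)
  {CD}: card=800; try (C,hash)→1480, (C,nl_idx)→4300, (D,merge)→5320, (C,merge)→5780, (D,hash)→9080, (D,nl)→20040 …(+1); best=1480 via (C,hash)
  {ABD}: card=6250; try (A,hash)→8700, (A,merge)→11450, (A,nl_idx)→14450, (D,hash)→25200, (B,hash)→33200, (A,nl)→129200 …(+5); best=8700 via (A,hash)
  {ABC}: card=10000; try (B,hash)→4360, (B,merge)→6560, (A,hash)→8880, (B,nl_idx)→13960, (C,hash)→16680, (A,nl_idx)→42880 …(+6); best=4360 via (B,hash)
  {ACD}: card=1600; try (A,hash)→6280, (A,nl_idx)→9480, (D,merge)→9760, (D,hash)→10160, (A,merge)→12530, (C,hash)→30480 …(+5); best=6280 via (A,hash)
  {BCD}: card=400; try (C,hash)→5180, (B,hash)→5480, (C,nl_idx)→7600, (B,nl_idx)→8280, (C,merge)→9480, (B,merge)→12080 …(+5); best=5180 via (C,hash)
  {ABCD}: card=200; try (A,nl_idx)→8580, (A,hash)→9580, (B,hash)→11080, (A,merge)→11430, (C,hash)→15430, (B,nl_idx)→19280 …(+9); best=8580 via (A,nl_idx)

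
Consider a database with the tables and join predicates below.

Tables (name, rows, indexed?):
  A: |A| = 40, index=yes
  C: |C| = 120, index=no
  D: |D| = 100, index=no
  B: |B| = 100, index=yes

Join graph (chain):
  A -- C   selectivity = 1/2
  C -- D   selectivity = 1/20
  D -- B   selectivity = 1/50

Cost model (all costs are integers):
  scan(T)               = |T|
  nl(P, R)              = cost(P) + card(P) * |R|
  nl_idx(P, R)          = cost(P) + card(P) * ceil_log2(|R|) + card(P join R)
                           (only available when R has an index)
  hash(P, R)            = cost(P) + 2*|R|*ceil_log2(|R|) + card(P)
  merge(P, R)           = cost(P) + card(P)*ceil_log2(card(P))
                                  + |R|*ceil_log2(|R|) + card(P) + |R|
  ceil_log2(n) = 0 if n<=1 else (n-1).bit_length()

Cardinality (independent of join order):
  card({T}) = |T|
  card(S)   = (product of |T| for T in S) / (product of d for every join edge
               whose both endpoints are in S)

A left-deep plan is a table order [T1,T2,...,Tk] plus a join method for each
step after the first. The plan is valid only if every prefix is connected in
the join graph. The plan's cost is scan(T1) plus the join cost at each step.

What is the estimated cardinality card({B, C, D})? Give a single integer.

Tables in S: B(100), C(120), D(100)
Edges inside S: C-D(d=20), D-B(d=50)
numerator = 100 * 120 * 100 = 1200000
denominator = 20 * 50 = 1000
card(S) = 1200000 / 1000 = 1200

1200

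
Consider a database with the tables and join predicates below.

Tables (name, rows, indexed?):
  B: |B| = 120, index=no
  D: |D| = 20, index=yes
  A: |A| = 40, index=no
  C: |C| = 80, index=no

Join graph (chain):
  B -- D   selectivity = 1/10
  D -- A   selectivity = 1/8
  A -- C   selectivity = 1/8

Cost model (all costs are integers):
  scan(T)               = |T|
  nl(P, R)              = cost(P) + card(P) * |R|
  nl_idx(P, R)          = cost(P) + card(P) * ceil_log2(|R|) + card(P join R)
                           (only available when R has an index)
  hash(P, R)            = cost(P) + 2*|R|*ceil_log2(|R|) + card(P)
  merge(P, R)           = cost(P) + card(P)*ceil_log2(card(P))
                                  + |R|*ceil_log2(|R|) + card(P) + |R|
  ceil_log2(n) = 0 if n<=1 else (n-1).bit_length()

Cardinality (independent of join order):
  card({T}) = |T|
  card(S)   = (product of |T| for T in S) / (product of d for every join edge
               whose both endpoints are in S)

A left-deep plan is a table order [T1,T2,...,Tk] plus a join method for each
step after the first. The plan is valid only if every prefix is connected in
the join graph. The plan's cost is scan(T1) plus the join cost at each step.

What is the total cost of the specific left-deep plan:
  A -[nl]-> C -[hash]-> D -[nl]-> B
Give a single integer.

step 1: scan A: cost=40, card=40
step 2: join C via nl
    card(P join C) = 40*80/(8) = 400
    cost = 40 + 40*80 = 3240
step 3: join D via hash
    card(P join D) = 400*20/(8) = 1000
    cost = 3240 + 2*20*5 + 400 = 3840
step 4: join B via nl
    card(P join B) = 1000*120/(10) = 12000
    cost = 3840 + 1000*120 = 123840

123840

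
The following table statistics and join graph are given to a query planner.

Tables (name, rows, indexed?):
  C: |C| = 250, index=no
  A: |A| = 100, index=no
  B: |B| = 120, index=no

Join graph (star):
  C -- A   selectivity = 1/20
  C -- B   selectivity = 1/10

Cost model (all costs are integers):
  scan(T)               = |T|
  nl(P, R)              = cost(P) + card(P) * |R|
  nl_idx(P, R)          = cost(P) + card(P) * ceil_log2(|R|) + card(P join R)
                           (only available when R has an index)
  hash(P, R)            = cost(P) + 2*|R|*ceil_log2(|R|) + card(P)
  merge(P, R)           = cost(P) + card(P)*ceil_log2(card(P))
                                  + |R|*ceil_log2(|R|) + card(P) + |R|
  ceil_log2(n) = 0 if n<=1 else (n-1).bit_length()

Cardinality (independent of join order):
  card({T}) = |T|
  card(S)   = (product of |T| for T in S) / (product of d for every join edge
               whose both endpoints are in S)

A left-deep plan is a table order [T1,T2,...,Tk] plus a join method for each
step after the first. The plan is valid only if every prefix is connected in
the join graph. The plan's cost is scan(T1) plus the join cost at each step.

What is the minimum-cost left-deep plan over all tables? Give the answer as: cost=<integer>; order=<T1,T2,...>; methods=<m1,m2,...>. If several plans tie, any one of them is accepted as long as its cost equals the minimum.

cost=4830; order=C,A,B; methods=hash,hash

Selinger DP (subsets sized 1..n):
  {C}: scan cost=250, card=250
  {A}: scan cost=100, card=100
  {B}: scan cost=120, card=120
  {AC}: card=1250; try (A,hash)→1900, (C,merge)→3150, (A,merge)→3300, (C,hash)→4200, (C,nl)→25100, (A,nl)→25250; best=1900 via (A,hash)
  {BC}: card=3000; try (B,hash)→2180, (C,merge)→3330, (B,merge)→3460, (C,hash)→4240, (C,nl)→30120, (B,nl)→30250; best=2180 via (B,hash)
  {ABC}: card=15000; try (B,hash)→4830, (A,hash)→6580, (B,merge)→17860, (A,merge)→41980, (B,nl)→151900, (A,nl)→302180; best=4830 via (B,hash)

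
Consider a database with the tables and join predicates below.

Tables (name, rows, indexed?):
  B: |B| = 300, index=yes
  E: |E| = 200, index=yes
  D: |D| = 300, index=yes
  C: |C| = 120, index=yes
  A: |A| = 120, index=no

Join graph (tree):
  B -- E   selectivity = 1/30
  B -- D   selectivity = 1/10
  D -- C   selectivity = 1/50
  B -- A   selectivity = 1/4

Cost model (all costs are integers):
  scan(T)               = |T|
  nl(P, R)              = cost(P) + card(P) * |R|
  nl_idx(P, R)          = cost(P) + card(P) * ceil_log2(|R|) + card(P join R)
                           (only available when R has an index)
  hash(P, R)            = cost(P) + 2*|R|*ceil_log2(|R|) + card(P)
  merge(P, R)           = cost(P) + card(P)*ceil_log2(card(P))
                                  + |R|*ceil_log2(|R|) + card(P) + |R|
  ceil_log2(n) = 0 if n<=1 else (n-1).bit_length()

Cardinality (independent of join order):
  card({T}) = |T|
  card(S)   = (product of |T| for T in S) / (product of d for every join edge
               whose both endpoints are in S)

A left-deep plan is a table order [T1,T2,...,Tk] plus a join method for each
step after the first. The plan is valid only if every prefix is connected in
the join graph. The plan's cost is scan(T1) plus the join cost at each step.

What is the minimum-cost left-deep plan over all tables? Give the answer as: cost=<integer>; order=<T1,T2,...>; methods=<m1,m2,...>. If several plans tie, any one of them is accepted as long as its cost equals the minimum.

cost=178520; order=C,D,B,E,A; methods=nl_idx,hash,hash,hash

Selinger DP (subsets sized 1..n):
  {B}: scan cost=300, card=300
  {E}: scan cost=200, card=200
  {D}: scan cost=300, card=300
  {C}: scan cost=120, card=120
  {A}: scan cost=120, card=120
  {BE}: card=2000; try (E,hash)→3800, (B,nl_idx)→4000, (E,nl_idx)→4700, (B,merge)→5000, (E,merge)→5100, (B,hash)→5800 …(+2); best=3800 via (E,hash)
  {BD}: card=9000; try (D,hash)→6000, (B,hash)→6000, (D,merge)→6300, (B,merge)→6300, (D,nl_idx)→12000, (B,nl_idx)→12000 …(+2); best=6000 via (D,hash)
  {AB}: card=9000; try (A,hash)→2280, (B,merge)→4080, (A,merge)→4260, (B,hash)→5640, (B,nl_idx)→10200, (B,nl)→36120 …(+1); best=2280 via (A,hash)
  {CD}: card=720; try (D,nl_idx)→1920, (C,hash)→2280, (C,nl_idx)→3120, (D,merge)→4080, (C,merge)→4260, (D,hash)→5640 …(+2); best=1920 via (D,nl_idx)
  {BDE}: card=60000; try (D,hash)→11200, (E,hash)→18200, (D,merge)→30800, (D,nl_idx)→81800, (E,nl_idx)→138000, (E,merge)→142800 …(+2); best=11200 via (D,hash)
  {ABE}: card=60000; try (A,hash)→7480, (E,hash)→14480, (A,merge)→28760, (E,nl_idx)→134280, (E,merge)→139080, (A,nl)→243800 …(+1); best=7480 via (A,hash)
  {BCD}: card=21600; try (B,hash)→8040, (B,merge)→12840, (C,hash)→16680, (B,nl_idx)→30000, (C,nl_idx)→90600, (C,merge)→141960 …(+2); best=8040 via (B,hash)
  {ABD}: card=270000; try (D,hash)→16680, (A,hash)→16680, (D,merge)→140280, (A,merge)→141960, (D,nl_idx)→353280, (A,nl)→1086000 …(+1); best=16680 via (D,hash)
  {BCDE}: card=144000; try (E,hash)→32840, (C,hash)→72880, (E,nl_idx)→324840, (E,merge)→355440, (C,nl_idx)→575200, (C,merge)→1032160 …(+2); best=32840 via (E,hash)
  {ABDE}: card=1800000; try (D,hash)→72880, (A,hash)→72880, (E,hash)→289880, (D,merge)→1030480, (A,merge)→1032160, (D,nl_idx)→2347480 …(+5); best=72880 via (D,hash)
  {ABCD}: card=648000; try (A,hash)→31320, (C,hash)→288360, (A,merge)→354600, (C,nl_idx)→2554680, (A,nl)→2600040, (C,merge)→5417640 …(+1); best=31320 via (A,hash)
  {ABCDE}: card=4320000; try (A,hash)→178520, (E,hash)→682520, (C,hash)→1874560, (A,merge)→2769800, (E,nl_idx)→9535320, (E,merge)→13641120 …(+5); best=178520 via (A,hash)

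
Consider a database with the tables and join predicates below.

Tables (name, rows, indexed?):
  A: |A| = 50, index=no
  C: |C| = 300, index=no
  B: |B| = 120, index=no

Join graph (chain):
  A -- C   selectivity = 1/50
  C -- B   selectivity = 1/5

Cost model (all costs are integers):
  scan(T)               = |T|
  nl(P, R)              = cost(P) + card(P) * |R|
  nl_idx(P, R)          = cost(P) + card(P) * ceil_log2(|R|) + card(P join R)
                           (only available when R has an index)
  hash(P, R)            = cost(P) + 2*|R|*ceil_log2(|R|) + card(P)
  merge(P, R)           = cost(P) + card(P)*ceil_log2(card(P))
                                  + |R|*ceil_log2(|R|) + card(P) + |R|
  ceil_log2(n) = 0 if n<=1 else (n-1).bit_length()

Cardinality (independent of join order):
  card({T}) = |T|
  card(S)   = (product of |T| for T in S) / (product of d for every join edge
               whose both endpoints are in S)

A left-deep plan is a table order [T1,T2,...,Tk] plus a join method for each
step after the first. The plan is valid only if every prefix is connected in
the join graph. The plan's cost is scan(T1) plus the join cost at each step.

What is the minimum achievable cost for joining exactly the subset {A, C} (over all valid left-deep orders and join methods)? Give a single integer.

Selinger DP over subsets of {A,C}:
  {A}: scan cost=50, card=50
  {C}: scan cost=300, card=300
  {AC}: card=300; try (A,hash)→1200, (C,merge)→3400, (A,merge)→3650, (C,hash)→5500, (C,nl)→15050, (A,nl)→15300; best=1200 via (A,hash)

1200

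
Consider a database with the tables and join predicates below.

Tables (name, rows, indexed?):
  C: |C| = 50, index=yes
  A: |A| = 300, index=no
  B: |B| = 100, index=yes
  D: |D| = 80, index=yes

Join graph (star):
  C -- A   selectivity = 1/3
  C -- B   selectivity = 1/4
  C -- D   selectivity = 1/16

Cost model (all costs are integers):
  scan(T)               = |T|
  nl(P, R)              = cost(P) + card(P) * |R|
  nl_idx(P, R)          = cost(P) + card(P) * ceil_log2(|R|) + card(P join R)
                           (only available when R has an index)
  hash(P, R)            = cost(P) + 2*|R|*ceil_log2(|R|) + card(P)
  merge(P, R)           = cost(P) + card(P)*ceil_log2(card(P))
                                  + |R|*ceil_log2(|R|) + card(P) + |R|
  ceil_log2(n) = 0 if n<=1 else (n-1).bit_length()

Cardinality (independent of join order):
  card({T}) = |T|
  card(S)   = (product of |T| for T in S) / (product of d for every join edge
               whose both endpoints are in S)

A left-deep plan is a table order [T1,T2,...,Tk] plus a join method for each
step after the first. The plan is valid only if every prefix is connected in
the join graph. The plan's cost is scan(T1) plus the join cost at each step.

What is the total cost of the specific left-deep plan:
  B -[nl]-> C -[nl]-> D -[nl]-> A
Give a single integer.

step 1: scan B: cost=100, card=100
step 2: join C via nl
    card(P join C) = 100*50/(4) = 1250
    cost = 100 + 100*50 = 5100
step 3: join D via nl
    card(P join D) = 1250*80/(16) = 6250
    cost = 5100 + 1250*80 = 105100
step 4: join A via nl
    card(P join A) = 6250*300/(3) = 625000
    cost = 105100 + 6250*300 = 1980100

1980100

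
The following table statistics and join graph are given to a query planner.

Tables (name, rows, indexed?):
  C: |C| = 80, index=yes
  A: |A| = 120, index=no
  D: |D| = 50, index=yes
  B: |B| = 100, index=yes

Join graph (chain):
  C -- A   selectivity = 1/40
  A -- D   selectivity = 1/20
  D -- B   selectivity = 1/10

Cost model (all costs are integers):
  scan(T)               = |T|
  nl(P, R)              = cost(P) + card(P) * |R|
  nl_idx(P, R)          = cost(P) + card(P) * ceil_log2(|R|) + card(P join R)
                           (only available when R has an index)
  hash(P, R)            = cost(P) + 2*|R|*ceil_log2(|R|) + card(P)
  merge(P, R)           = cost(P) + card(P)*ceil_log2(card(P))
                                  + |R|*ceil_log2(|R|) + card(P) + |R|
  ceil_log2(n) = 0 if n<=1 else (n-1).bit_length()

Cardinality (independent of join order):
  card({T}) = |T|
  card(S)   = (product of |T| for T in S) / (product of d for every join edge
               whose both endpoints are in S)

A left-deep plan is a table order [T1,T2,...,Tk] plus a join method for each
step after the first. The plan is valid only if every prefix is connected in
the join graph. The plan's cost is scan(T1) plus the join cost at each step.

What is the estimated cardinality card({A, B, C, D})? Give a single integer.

6000

Tables in S: A(120), B(100), C(80), D(50)
Edges inside S: C-A(d=40), A-D(d=20), D-B(d=10)
numerator = 120 * 100 * 80 * 50 = 48000000
denominator = 40 * 20 * 10 = 8000
card(S) = 48000000 / 8000 = 6000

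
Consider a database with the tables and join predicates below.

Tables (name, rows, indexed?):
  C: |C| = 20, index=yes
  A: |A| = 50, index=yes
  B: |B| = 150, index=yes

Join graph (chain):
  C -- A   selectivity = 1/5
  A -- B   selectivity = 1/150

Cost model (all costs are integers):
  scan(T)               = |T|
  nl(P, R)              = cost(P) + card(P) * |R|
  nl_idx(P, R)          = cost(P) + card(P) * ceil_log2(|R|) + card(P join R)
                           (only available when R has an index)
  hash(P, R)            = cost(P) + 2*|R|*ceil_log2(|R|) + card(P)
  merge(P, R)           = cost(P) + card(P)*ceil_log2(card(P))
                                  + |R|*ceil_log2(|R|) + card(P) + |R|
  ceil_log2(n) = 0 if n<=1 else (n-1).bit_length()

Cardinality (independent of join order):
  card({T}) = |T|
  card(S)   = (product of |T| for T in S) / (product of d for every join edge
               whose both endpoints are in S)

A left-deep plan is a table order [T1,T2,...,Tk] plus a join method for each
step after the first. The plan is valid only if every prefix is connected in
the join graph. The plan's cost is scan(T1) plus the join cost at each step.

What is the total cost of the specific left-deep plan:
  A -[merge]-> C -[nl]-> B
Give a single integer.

30520

step 1: scan A: cost=50, card=50
step 2: join C via merge
    card(P join C) = 50*20/(5) = 200
    cost = 50 + 50*6 + 20*5 + 50 + 20 = 520
step 3: join B via nl
    card(P join B) = 200*150/(150) = 200
    cost = 520 + 200*150 = 30520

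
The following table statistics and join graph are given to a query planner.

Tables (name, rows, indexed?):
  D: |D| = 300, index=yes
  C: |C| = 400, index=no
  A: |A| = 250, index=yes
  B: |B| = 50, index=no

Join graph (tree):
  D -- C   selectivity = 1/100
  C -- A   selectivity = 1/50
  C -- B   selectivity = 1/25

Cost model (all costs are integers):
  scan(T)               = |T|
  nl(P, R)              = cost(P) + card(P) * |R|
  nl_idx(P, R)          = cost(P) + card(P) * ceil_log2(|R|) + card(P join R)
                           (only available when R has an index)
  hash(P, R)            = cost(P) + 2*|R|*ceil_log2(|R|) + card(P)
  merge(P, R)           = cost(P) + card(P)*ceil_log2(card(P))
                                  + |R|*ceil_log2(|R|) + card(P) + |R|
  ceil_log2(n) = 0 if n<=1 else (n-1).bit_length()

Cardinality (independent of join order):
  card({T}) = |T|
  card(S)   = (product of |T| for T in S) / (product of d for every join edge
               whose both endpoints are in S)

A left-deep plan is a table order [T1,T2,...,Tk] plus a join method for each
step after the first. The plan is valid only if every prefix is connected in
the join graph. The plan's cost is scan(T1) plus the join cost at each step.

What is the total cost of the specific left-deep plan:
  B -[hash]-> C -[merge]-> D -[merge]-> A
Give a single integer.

step 1: scan B: cost=50, card=50
step 2: join C via hash
    card(P join C) = 50*400/(25) = 800
    cost = 50 + 2*400*9 + 50 = 7300
step 3: join D via merge
    card(P join D) = 800*300/(100) = 2400
    cost = 7300 + 800*10 + 300*9 + 800 + 300 = 19100
step 4: join A via merge
    card(P join A) = 2400*250/(50) = 12000
    cost = 19100 + 2400*12 + 250*8 + 2400 + 250 = 52550

52550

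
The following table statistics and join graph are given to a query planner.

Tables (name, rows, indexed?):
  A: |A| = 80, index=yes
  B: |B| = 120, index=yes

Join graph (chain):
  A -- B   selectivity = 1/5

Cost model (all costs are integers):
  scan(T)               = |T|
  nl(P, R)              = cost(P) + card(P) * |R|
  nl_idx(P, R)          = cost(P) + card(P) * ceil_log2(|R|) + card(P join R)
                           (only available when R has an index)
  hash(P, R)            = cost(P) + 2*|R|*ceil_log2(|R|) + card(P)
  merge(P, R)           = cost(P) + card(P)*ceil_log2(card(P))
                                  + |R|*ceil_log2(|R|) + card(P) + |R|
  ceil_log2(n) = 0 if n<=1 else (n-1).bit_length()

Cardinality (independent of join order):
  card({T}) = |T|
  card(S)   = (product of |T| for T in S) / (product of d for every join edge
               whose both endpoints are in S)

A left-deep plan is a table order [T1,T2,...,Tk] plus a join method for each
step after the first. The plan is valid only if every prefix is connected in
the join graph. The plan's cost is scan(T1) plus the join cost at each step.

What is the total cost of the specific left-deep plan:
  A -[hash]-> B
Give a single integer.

step 1: scan A: cost=80, card=80
step 2: join B via hash
    card(P join B) = 80*120/(5) = 1920
    cost = 80 + 2*120*7 + 80 = 1840

1840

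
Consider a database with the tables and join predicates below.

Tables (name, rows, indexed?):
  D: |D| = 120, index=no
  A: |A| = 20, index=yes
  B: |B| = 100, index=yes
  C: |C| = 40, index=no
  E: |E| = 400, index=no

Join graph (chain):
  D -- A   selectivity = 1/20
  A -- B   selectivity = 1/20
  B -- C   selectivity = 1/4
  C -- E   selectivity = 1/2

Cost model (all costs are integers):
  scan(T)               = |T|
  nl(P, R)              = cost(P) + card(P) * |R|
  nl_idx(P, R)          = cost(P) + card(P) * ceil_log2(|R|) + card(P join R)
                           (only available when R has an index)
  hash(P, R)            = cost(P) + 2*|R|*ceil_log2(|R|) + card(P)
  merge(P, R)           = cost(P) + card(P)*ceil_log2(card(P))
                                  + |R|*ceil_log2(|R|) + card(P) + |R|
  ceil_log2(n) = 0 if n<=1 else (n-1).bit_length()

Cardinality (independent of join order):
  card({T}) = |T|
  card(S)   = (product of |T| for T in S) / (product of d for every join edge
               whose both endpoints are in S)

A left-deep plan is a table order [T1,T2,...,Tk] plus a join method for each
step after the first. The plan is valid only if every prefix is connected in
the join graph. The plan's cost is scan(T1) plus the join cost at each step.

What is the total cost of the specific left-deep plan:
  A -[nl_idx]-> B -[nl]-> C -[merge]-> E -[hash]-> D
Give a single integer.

220940

step 1: scan A: cost=20, card=20
step 2: join B via nl_idx
    card(P join B) = 20*100/(20) = 100
    cost = 20 + 20*7 + 100 = 260
step 3: join C via nl
    card(P join C) = 100*40/(4) = 1000
    cost = 260 + 100*40 = 4260
step 4: join E via merge
    card(P join E) = 1000*400/(2) = 200000
    cost = 4260 + 1000*10 + 400*9 + 1000 + 400 = 19260
step 5: join D via hash
    card(P join D) = 200000*120/(20) = 1200000
    cost = 19260 + 2*120*7 + 200000 = 220940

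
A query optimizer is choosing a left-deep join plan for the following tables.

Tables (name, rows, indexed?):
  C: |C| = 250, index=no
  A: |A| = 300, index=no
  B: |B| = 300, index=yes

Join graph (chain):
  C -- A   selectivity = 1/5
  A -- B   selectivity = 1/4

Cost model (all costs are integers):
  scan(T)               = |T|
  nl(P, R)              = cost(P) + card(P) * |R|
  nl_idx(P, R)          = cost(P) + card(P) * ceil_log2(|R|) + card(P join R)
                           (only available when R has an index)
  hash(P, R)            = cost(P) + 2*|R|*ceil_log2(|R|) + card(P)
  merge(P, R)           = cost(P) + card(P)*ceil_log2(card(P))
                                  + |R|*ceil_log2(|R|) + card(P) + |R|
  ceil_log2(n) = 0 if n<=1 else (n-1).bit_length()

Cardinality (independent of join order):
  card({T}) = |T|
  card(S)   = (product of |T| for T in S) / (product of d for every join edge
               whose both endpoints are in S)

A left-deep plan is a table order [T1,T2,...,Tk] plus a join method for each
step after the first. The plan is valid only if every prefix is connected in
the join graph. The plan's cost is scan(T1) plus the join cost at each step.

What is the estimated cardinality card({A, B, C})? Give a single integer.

1125000

Tables in S: A(300), B(300), C(250)
Edges inside S: C-A(d=5), A-B(d=4)
numerator = 300 * 300 * 250 = 22500000
denominator = 5 * 4 = 20
card(S) = 22500000 / 20 = 1125000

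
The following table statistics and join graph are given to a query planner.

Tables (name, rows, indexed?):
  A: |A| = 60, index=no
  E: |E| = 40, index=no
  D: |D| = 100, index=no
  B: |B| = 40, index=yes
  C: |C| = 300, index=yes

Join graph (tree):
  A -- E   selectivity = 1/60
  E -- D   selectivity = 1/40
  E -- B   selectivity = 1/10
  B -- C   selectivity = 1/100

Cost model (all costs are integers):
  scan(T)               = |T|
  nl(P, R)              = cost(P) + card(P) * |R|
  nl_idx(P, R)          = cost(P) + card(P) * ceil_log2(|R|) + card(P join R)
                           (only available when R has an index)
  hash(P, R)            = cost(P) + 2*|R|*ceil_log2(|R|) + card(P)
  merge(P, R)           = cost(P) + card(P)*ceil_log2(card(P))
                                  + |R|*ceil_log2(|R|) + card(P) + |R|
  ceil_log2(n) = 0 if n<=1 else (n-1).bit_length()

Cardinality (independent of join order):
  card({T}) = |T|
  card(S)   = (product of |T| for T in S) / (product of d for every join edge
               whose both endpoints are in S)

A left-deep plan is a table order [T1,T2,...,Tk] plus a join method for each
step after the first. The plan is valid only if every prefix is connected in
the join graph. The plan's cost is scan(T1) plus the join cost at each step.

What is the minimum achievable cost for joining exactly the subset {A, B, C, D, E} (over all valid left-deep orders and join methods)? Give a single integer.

4200

Selinger DP over subsets of {A,B,C,D,E}:
  {A}: scan cost=60, card=60
  {E}: scan cost=40, card=40
  {D}: scan cost=100, card=100
  {B}: scan cost=40, card=40
  {C}: scan cost=300, card=300
  {AE}: card=40; try (E,hash)→600, (A,merge)→740, (E,merge)→760, (A,hash)→800, (A,nl)→2440, (E,nl)→2460; best=600 via (E,hash)
  {DE}: card=100; try (E,hash)→680, (D,merge)→1120, (E,merge)→1180, (D,hash)→1480, (D,nl)→4040, (E,nl)→4100; best=680 via (E,hash)
  {BE}: card=160; try (B,nl_idx)→440, (E,hash)→560, (B,hash)→560, (E,merge)→600, (B,merge)→600, (E,nl)→1640 …(+1); best=440 via (B,nl_idx)
  {BC}: card=120; try (C,nl_idx)→520, (B,hash)→1080, (B,nl_idx)→2220, (C,merge)→3320, (B,merge)→3580, (C,hash)→5480 …(+2); best=520 via (C,nl_idx)
  {ADE}: card=100; try (A,hash)→1500, (D,merge)→1680, (A,merge)→1900, (D,hash)→2040, (D,nl)→4600, (A,nl)→6680; best=1500 via (A,hash)
  {ABE}: card=160; try (B,nl_idx)→1000, (B,hash)→1120, (B,merge)→1160, (A,hash)→1320, (B,nl)→2200, (A,merge)→2300 …(+1); best=1000 via (B,nl_idx)
  {BDE}: card=400; try (B,hash)→1260, (B,nl_idx)→1680, (B,merge)→1760, (D,hash)→2000, (D,merge)→2680, (B,nl)→4680 …(+1); best=1260 via (B,hash)
  {BCE}: card=480; try (E,hash)→1120, (E,merge)→1760, (C,nl_idx)→2360, (C,merge)→4880, (E,nl)→5320, (C,hash)→6000 …(+1); best=1120 via (E,hash)
  {ABDE}: card=400; try (B,hash)→2080, (A,hash)→2380, (B,nl_idx)→2500, (D,hash)→2560, (B,merge)→2580, (D,merge)→3240 …(+4); best=2080 via (B,hash)
  {ABCE}: card=480; try (A,hash)→2320, (C,nl_idx)→2920, (C,merge)→5440, (A,merge)→6340, (C,hash)→6560, (A,nl)→29920 …(+1); best=2320 via (A,hash)
  {BCDE}: card=1200; try (D,hash)→3000, (C,nl_idx)→6060, (D,merge)→6720, (C,hash)→7060, (C,merge)→8260, (D,nl)→49120 …(+1); best=3000 via (D,hash)
  {ABCDE}: card=1200; try (D,hash)→4200, (A,hash)→4920, (C,nl_idx)→6880, (C,hash)→7880, (D,merge)→7920, (C,merge)→9080 …(+4); best=4200 via (D,hash)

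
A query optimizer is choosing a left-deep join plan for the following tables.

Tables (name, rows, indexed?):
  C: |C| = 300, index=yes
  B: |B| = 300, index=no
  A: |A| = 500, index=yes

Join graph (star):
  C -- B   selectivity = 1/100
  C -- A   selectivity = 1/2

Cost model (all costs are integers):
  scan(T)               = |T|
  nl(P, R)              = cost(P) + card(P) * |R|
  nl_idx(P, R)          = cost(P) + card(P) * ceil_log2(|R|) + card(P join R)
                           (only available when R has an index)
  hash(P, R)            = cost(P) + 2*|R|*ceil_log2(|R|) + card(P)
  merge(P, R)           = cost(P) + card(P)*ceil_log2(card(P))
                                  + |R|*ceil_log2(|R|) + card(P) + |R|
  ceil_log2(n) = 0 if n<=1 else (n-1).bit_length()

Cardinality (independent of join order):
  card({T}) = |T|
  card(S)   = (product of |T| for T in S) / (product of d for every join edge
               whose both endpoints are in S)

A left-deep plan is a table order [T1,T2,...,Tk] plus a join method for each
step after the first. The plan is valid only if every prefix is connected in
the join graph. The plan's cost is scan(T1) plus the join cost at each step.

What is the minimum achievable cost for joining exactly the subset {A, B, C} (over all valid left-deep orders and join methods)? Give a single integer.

Selinger DP over subsets of {A,B,C}:
  {C}: scan cost=300, card=300
  {B}: scan cost=300, card=300
  {A}: scan cost=500, card=500
  {BC}: card=900; try (C,nl_idx)→3900, (C,hash)→6000, (B,hash)→6000, (C,merge)→6300, (B,merge)→6300, (C,nl)→90300 …(+1); best=3900 via (C,nl_idx)
  {AC}: card=75000; try (C,hash)→6400, (A,merge)→8300, (C,merge)→8500, (A,hash)→9600, (A,nl_idx)→78000, (C,nl_idx)→80000 …(+2); best=6400 via (C,hash)
  {ABC}: card=225000; try (A,hash)→13800, (A,merge)→18800, (B,hash)→86800, (A,nl_idx)→237000, (A,nl)→453900, (B,merge)→1359400 …(+1); best=13800 via (A,hash)

13800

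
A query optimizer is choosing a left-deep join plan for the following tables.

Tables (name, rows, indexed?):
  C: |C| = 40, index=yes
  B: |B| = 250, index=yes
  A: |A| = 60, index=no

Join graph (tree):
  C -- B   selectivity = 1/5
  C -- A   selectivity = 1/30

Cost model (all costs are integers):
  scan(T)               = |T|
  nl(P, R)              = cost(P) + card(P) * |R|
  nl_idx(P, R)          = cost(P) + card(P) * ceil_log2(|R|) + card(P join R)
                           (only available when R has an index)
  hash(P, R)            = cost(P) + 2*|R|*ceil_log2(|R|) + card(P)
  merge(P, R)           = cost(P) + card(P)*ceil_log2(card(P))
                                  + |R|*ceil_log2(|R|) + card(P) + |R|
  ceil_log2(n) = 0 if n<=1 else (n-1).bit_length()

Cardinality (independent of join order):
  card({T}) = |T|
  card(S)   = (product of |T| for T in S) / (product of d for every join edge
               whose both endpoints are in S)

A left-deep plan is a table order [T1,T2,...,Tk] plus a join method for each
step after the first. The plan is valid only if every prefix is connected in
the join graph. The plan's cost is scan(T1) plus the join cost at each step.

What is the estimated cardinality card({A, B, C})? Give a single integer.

4000

Tables in S: A(60), B(250), C(40)
Edges inside S: C-B(d=5), C-A(d=30)
numerator = 60 * 250 * 40 = 600000
denominator = 5 * 30 = 150
card(S) = 600000 / 150 = 4000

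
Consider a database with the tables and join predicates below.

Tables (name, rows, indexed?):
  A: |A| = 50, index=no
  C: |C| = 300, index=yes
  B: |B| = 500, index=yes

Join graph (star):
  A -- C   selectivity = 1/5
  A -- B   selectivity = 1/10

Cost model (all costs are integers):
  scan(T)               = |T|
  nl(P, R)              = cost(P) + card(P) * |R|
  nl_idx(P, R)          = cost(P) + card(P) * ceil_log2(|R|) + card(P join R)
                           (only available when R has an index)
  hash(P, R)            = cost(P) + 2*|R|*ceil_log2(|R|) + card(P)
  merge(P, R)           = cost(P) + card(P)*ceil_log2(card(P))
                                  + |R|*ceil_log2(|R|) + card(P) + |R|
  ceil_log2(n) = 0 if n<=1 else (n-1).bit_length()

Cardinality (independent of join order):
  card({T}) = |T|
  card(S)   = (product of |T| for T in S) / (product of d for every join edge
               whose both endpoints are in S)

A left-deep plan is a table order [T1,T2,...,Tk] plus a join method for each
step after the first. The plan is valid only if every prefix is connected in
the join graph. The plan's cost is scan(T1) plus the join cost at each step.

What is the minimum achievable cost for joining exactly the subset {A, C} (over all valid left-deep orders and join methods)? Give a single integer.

1200

Selinger DP over subsets of {A,C}:
  {A}: scan cost=50, card=50
  {C}: scan cost=300, card=300
  {AC}: card=3000; try (A,hash)→1200, (C,merge)→3400, (C,nl_idx)→3500, (A,merge)→3650, (C,hash)→5500, (C,nl)→15050 …(+1); best=1200 via (A,hash)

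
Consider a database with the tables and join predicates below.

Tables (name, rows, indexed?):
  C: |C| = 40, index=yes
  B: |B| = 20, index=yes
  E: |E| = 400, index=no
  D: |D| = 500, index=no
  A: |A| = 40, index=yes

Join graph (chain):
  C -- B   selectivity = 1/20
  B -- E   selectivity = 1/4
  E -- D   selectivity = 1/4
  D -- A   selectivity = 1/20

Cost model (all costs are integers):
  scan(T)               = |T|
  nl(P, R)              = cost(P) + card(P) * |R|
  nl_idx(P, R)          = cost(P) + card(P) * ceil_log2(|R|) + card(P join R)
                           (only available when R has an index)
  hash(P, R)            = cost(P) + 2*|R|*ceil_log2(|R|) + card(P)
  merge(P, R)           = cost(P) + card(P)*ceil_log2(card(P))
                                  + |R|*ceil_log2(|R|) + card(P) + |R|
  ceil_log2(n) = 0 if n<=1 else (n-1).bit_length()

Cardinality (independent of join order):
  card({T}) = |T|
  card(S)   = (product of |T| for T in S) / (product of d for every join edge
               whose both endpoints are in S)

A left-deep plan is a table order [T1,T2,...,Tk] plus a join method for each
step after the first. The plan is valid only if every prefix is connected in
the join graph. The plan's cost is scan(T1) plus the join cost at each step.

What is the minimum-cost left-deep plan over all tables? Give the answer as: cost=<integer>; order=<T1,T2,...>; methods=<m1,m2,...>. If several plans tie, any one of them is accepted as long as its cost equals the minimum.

Selinger DP (subsets sized 1..n):
  {C}: scan cost=40, card=40
  {B}: scan cost=20, card=20
  {E}: scan cost=400, card=400
  {D}: scan cost=500, card=500
  {A}: scan cost=40, card=40
  {BC}: card=40; try (C,nl_idx)→180, (B,hash)→280, (B,nl_idx)→280, (C,merge)→420, (B,merge)→440, (C,hash)→520 …(+2); best=180 via (C,nl_idx)
  {BE}: card=2000; try (B,hash)→1000, (E,merge)→4140, (B,nl_idx)→4400, (B,merge)→4520, (E,hash)→7240, (E,nl)→8020 …(+1); best=1000 via (B,hash)
  {DE}: card=50000; try (E,hash)→8200, (D,merge)→9400, (E,merge)→9500, (D,hash)→9800, (D,nl)→200400, (E,nl)→200500; best=8200 via (E,hash)
  {AD}: card=1000; try (A,hash)→1480, (A,nl_idx)→4500, (D,merge)→5320, (A,merge)→5780, (D,hash)→9080, (D,nl)→20040 …(+1); best=1480 via (A,hash)
  {BCE}: card=4000; try (C,hash)→3480, (E,merge)→4460, (E,hash)→7420, (E,nl)→16180, (C,nl_idx)→17000, (C,merge)→25280 …(+1); best=3480 via (C,hash)
  {BDE}: card=250000; try (D,hash)→12000, (D,merge)→30000, (B,hash)→58400, (B,nl_idx)→508200, (B,merge)→858320, (D,nl)→1001000 …(+1); best=12000 via (D,hash)
  {ADE}: card=100000; try (E,hash)→9680, (E,merge)→16480, (A,hash)→58680, (E,nl)→401480, (A,nl_idx)→408200, (A,merge)→858480 …(+1); best=9680 via (E,hash)
  {BCDE}: card=500000; try (D,hash)→16480, (D,merge)→60480, (C,hash)→262480, (D,nl)→2003480, (C,nl_idx)→2012000, (C,merge)→4762280 …(+1); best=16480 via (D,hash)
  {ABDE}: card=500000; try (B,hash)→109880, (A,hash)→262480, (B,nl_idx)→1009680, (B,merge)→1809800, (B,nl)→2009680, (A,nl_idx)→2012000 …(+2); best=109880 via (B,hash)
  {ABCDE}: card=1000000; try (A,hash)→516960, (C,hash)→610360, (A,nl_idx)→4016480, (C,nl_idx)→4109880, (A,merge)→10016760, (C,merge)→10110160 …(+2); best=516960 via (A,hash)

cost=516960; order=E,B,C,D,A; methods=hash,hash,hash,hash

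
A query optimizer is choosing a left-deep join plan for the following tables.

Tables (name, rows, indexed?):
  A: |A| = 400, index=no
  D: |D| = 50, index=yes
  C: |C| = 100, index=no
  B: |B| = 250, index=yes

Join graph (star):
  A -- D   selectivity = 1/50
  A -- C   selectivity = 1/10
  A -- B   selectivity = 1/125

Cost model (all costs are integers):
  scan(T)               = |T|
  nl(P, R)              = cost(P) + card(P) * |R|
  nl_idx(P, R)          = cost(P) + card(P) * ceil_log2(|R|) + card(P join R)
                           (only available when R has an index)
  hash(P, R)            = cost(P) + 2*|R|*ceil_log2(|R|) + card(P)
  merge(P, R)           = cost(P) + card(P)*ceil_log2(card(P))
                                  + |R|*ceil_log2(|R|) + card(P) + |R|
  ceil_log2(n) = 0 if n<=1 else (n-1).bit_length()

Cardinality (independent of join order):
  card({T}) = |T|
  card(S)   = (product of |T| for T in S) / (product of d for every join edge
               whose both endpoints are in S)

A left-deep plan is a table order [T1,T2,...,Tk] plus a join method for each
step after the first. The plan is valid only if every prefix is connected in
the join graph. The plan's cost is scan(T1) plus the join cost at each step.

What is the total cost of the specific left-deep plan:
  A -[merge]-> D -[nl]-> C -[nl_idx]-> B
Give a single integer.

84750

step 1: scan A: cost=400, card=400
step 2: join D via merge
    card(P join D) = 400*50/(50) = 400
    cost = 400 + 400*9 + 50*6 + 400 + 50 = 4750
step 3: join C via nl
    card(P join C) = 400*100/(10) = 4000
    cost = 4750 + 400*100 = 44750
step 4: join B via nl_idx
    card(P join B) = 4000*250/(125) = 8000
    cost = 44750 + 4000*8 + 8000 = 84750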